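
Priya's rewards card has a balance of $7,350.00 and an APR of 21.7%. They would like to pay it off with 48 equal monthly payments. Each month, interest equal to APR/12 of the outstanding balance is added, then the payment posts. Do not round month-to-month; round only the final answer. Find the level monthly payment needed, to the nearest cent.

$230.37

Monthly rate r = 21.7%/12 = 1.80833% = 0.0180833.
Level-payment amortization: P = B₀·r / (1 − (1+r)^(−n)) = 7350.00·0.0180833 / (1 − 1.01808^(−48)).
Denominator 1 − (1+r)^(−48) = 0.576941657.
P = 132.912 / 0.576941657 ≈ 230.37.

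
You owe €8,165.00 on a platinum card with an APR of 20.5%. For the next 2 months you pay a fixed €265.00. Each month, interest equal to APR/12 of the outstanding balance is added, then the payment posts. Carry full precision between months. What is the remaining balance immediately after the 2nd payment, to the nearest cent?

Monthly rate r = 20.5%/12 = 1.70833% = 0.0170833.
Each month: B ← B·(1+r) − €265.00.
Month 1: interest €139.49; balance after payment €8,039.49.
Month 2: interest €137.34; balance after payment €7,911.83.

€7,911.83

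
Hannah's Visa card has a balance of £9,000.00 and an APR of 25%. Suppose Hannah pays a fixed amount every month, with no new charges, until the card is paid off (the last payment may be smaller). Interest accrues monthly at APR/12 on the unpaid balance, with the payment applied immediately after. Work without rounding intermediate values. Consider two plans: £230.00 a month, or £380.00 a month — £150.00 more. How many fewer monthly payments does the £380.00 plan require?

49 fewer payments

Monthly rate r = 25%/12 = 2.08333% = 0.0208333.
At £230.00/mo: n = ⌈−ln(1 − rB₀/P)/ln(1+r)⌉ = 82 payments (last £205.62); total interest = total paid − £9,000.00 = £9,835.62.
At £380.00/mo: 33 payments (last £373.41); total interest £3,533.41.
Payments saved = 82 − 33 = 49.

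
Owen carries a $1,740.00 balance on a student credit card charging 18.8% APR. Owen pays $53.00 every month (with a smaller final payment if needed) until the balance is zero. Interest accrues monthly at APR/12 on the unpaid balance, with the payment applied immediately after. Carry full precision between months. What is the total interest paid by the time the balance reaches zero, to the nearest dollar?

Monthly rate r = 18.8%/12 = 1.56667% = 0.0156667.
Payoff takes n = ⌈−ln(1 − rB₀/P)/ln(1+r)⌉ = ⌈46.461⌉ = 47 payments; the last is $24.53.
Total paid = 46·$53.00 + $24.53 = $2,462.53.
Total interest = total paid − principal = $2,462.53 − $1,740.00 = $722.53.

$723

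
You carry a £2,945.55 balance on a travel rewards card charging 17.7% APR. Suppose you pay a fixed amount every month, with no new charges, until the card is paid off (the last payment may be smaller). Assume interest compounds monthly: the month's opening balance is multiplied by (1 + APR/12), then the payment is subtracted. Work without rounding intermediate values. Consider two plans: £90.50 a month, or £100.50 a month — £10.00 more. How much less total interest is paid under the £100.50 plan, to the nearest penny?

Monthly rate r = 17.7%/12 = 1.475% = 0.01475.
At £90.50/mo: n = ⌈−ln(1 − rB₀/P)/ln(1+r)⌉ = 45 payments (last £60.79); total interest = total paid − £2,945.55 = £1,097.24.
At £100.50/mo: 39 payments (last £67.21); total interest £940.66.
Interest saved = £1,097.24 − £940.66 = £156.58.

£156.58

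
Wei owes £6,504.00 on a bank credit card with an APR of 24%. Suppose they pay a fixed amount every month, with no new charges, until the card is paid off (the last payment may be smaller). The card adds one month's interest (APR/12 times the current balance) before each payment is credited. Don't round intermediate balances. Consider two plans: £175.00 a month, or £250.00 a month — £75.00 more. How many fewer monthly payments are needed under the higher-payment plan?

31 fewer payments

Monthly rate r = 24%/12 = 2% = 0.02.
At £175.00/mo: n = ⌈−ln(1 − rB₀/P)/ln(1+r)⌉ = 69 payments (last £118.13); total interest = total paid − £6,504.00 = £5,514.13.
At £250.00/mo: 38 payments (last £24.70); total interest £2,770.70.
Payments saved = 69 − 38 = 31.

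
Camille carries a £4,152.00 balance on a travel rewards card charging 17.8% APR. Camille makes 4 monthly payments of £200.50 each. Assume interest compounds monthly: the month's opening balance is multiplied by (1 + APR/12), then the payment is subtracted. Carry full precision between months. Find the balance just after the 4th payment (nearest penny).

£3,583.87

Monthly rate r = 17.8%/12 = 1.48333% = 0.0148333.
Each month: B ← B·(1+r) − £200.50.
Month 1: interest £61.59; balance after payment £4,013.09.
Month 2: interest £59.53; balance after payment £3,872.12.
Month 3: interest £57.44; balance after payment £3,729.05.
Month 4: interest £55.31; balance after payment £3,583.87.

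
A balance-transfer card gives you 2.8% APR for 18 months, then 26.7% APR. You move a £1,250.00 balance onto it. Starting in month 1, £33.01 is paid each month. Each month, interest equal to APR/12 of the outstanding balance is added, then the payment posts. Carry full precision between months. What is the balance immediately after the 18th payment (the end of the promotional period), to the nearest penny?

Promo months 1–18 at r₀ = 2.8%/12 = 0.00233333; months 19+ at r₁ = 26.7%/12 = 0.02225.
After month 18: iterate B ← B·(1+r₀) − £33.01 for 18 months → £697.44.

£697.44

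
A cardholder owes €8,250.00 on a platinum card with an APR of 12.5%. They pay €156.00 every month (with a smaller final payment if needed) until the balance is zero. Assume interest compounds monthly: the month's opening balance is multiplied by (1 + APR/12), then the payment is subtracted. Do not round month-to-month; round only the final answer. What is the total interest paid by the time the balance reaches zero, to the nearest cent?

Monthly rate r = 12.5%/12 = 1.04167% = 0.0104167.
Payoff takes n = ⌈−ln(1 − rB₀/P)/ln(1+r)⌉ = ⌈77.245⌉ = 78 payments; the last is €38.29.
Total paid = 77·€156.00 + €38.29 = €12,050.29.
Total interest = total paid − principal = €12,050.29 − €8,250.00 = €3,800.29.

€3,800.29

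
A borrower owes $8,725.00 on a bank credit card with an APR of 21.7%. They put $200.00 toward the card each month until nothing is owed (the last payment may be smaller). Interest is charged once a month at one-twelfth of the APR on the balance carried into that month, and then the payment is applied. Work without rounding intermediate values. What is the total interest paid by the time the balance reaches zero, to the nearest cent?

Monthly rate r = 21.7%/12 = 1.80833% = 0.0180833.
Payoff takes n = ⌈−ln(1 − rB₀/P)/ln(1+r)⌉ = ⌈86.786⌉ = 87 payments; the last is $157.45.
Total paid = 86·$200.00 + $157.45 = $17,357.45.
Total interest = total paid − principal = $17,357.45 − $8,725.00 = $8,632.45.

$8,632.45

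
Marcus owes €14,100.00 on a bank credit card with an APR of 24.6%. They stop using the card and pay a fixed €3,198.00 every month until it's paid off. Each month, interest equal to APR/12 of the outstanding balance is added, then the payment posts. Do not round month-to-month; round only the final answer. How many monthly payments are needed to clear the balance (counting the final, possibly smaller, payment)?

5 months

Monthly rate r = 24.6%/12 = 2.05% = 0.0205.
Recurrence: B ← B·(1+r) − €3,198.00.
Month 1: interest €289.05; balance after payment €11,191.05.
Month 2: interest €229.42; balance after payment €8,222.47.
Month 3: interest €168.56; balance after payment €5,193.03.
Month 4: interest €106.46; balance after payment €2,101.48.
Month 5: interest €43.08; balance after payment €0.00.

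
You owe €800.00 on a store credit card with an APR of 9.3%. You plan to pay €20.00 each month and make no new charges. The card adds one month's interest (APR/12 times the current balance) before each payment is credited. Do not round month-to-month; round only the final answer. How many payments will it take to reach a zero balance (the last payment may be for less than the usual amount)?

49 payments

Monthly rate r = 9.3%/12 = 0.775% = 0.00775.
Recurrence: B ← B·(1+r) − €20.00.
Month 1: interest €6.20; balance after payment €786.20.
Month 2: interest €6.09; balance after payment €772.29.
Closed form: n = −ln(1 − rB₀/P)/ln(1+r) = −ln(0.69)/ln(1.00775) ≈ 48.064, so the balance reaches zero during payment 49.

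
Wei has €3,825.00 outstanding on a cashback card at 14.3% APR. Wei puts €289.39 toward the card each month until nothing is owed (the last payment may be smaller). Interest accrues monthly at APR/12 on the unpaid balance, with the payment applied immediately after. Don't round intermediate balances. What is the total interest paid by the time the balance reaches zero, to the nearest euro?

Monthly rate r = 14.3%/12 = 1.19167% = 0.0119167.
Payoff takes n = ⌈−ln(1 − rB₀/P)/ln(1+r)⌉ = ⌈14.468⌉ = 15 payments; the last is €135.86.
Total paid = 14·€289.39 + €135.86 = €4,187.32.
Total interest = total paid − principal = €4,187.32 − €3,825.00 = €362.32.

€362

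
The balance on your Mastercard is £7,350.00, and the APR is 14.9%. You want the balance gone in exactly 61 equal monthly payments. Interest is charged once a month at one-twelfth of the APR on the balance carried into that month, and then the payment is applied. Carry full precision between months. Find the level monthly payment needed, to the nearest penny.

£172.54

Monthly rate r = 14.9%/12 = 1.24167% = 0.0124167.
Level-payment amortization: P = B₀·r / (1 − (1+r)^(−n)) = 7350.00·0.0124167 / (1 − 1.01242^(−61)).
Denominator 1 − (1+r)^(−61) = 0.528932054.
P = 91.2625 / 0.528932054 ≈ 172.54.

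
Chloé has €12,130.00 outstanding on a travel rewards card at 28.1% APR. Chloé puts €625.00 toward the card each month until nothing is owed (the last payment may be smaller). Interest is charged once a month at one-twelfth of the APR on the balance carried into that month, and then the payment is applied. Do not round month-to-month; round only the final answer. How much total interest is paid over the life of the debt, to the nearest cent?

€4,234.06

Monthly rate r = 28.1%/12 = 2.34167% = 0.0234167.
Payoff takes n = ⌈−ln(1 − rB₀/P)/ln(1+r)⌉ = ⌈26.181⌉ = 27 payments; the last is €114.06.
Total paid = 26·€625.00 + €114.06 = €16,364.06.
Total interest = total paid − principal = €16,364.06 − €12,130.00 = €4,234.06.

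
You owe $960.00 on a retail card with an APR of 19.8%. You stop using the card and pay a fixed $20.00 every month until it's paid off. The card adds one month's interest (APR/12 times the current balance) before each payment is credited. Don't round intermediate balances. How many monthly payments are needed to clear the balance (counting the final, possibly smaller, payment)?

Monthly rate r = 19.8%/12 = 1.65% = 0.0165.
Recurrence: B ← B·(1+r) − $20.00.
Month 1: interest $15.84; balance after payment $955.84.
Month 2: interest $15.77; balance after payment $951.61.
Closed form: n = −ln(1 − rB₀/P)/ln(1+r) = −ln(0.208)/ln(1.0165) ≈ 95.948, so the balance reaches zero during payment 96.

96 payments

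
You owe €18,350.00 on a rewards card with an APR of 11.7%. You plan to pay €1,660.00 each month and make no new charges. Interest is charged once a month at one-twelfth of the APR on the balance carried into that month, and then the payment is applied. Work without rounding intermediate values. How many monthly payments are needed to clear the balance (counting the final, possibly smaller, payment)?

Monthly rate r = 11.7%/12 = 0.975% = 0.00975.
Recurrence: B ← B·(1+r) − €1,660.00.
Month 1: interest €178.91; balance after payment €16,868.91.
Month 2: interest €164.47; balance after payment €15,373.38.
Closed form: n = −ln(1 − rB₀/P)/ln(1+r) = −ln(0.89222)/ln(1.00975) ≈ 11.753, so the balance reaches zero during payment 12.

12 payments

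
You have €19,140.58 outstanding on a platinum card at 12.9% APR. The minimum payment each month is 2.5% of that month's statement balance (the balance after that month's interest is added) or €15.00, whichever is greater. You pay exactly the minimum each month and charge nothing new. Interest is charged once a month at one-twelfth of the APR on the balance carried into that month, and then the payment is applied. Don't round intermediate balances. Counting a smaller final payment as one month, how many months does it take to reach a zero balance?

290 months

Monthly rate r = 12.9%/12 = 1.075% = 0.01075.
While 2.5% of the post-interest balance exceeds €15.00, each month B ← (B·(1+r))·(1 − 0.025), i.e. B shrinks by the factor (1+r)·0.975 = 0.98548.
This holds for months 1–238. Entering month 239 the balance is €589.20; 2.5% of the post-interest balance is now below €15.00, so the flat €15.00 minimum applies from here.
From month 239 a fixed €15.00 at rate r clears €589.20 in 52 more payments. Total: 238 + 52 = 290 months.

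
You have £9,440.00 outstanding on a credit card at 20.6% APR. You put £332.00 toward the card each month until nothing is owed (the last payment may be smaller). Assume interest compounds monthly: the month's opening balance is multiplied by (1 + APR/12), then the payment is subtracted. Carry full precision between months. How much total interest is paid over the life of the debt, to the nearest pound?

£3,622

Monthly rate r = 20.6%/12 = 1.71667% = 0.0171667.
Payoff takes n = ⌈−ln(1 − rB₀/P)/ln(1+r)⌉ = ⌈39.343⌉ = 40 payments; the last is £114.39.
Total paid = 39·£332.00 + £114.39 = £13,062.39.
Total interest = total paid − principal = £13,062.39 − £9,440.00 = £3,622.39.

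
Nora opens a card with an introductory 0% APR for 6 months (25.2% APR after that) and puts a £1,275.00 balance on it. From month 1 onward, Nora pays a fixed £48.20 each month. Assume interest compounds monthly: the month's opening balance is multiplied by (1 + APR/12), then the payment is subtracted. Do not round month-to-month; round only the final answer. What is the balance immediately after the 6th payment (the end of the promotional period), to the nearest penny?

Promo months 1–6 at r₀ = 0%/12 = 0; months 7+ at r₁ = 25.2%/12 = 0.021.
After month 6 (no interest yet): B = £1,275.00 − 6·£48.20 = £985.80.

£985.80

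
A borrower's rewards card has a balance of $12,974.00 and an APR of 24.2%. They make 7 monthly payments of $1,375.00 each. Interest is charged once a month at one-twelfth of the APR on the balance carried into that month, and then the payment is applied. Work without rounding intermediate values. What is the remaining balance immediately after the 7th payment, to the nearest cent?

$4,692.82

Monthly rate r = 24.2%/12 = 2.01667% = 0.0201667.
Each month: B ← B·(1+r) − $1,375.00.
Month 1: interest $261.64; balance after payment $11,860.64.
Month 2: interest $239.19; balance after payment $10,724.83.
Month 3: interest $216.28; balance after payment $9,566.12.
Month 4: interest $192.92; balance after payment $8,384.03.
Month 5: interest $169.08; balance after payment $7,178.11.
Month 6: interest $144.76; balance after payment $5,947.87.
Month 7: interest $119.95; balance after payment $4,692.82.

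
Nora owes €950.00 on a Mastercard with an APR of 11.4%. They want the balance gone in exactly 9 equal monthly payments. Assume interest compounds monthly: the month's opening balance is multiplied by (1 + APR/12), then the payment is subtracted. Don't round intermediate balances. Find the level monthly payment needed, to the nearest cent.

Monthly rate r = 11.4%/12 = 0.95% = 0.0095.
Level-payment amortization: P = B₀·r / (1 − (1+r)^(−n)) = 950.00·0.0095 / (1 − 1.0095^(−9)).
Denominator 1 − (1+r)^(−9) = 0.0815762825.
P = 9.025 / 0.0815762825 ≈ 110.63.

€110.63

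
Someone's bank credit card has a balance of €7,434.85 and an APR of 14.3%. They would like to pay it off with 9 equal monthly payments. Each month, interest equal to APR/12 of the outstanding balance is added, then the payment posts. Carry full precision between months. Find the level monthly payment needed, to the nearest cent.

Monthly rate r = 14.3%/12 = 1.19167% = 0.0119167.
Level-payment amortization: P = B₀·r / (1 − (1+r)^(−n)) = 7434.85·0.0119167 / (1 − 1.01192^(−9)).
Denominator 1 − (1+r)^(−9) = 0.101129227.
P = 88.5986 / 0.101129227 ≈ 876.09.

€876.09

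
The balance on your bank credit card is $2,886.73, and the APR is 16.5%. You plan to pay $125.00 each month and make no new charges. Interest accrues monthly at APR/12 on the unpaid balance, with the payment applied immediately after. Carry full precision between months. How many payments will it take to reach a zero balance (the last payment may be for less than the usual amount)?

Monthly rate r = 16.5%/12 = 1.375% = 0.01375.
Recurrence: B ← B·(1+r) − $125.00.
Month 1: interest $39.69; balance after payment $2,801.42.
Month 2: interest $38.52; balance after payment $2,714.94.
Closed form: n = −ln(1 − rB₀/P)/ln(1+r) = −ln(0.68246)/ln(1.01375) ≈ 27.976, so the balance reaches zero during payment 28.

28 payments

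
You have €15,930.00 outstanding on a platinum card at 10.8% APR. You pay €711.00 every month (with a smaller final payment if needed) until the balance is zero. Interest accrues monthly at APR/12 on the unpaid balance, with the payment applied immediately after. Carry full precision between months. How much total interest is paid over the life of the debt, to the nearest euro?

€1,941

Monthly rate r = 10.8%/12 = 0.9% = 0.009.
Payoff takes n = ⌈−ln(1 − rB₀/P)/ln(1+r)⌉ = ⌈25.135⌉ = 26 payments; the last is €96.32.
Total paid = 25·€711.00 + €96.32 = €17,871.32.
Total interest = total paid − principal = €17,871.32 − €15,930.00 = €1,941.32.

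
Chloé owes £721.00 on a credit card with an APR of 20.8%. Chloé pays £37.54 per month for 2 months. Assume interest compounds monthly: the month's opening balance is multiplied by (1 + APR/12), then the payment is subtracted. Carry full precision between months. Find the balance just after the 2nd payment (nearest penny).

£670.48

Monthly rate r = 20.8%/12 = 1.73333% = 0.0173333.
Each month: B ← B·(1+r) − £37.54.
Month 1: interest £12.50; balance after payment £695.96.
Month 2: interest £12.06; balance after payment £670.48.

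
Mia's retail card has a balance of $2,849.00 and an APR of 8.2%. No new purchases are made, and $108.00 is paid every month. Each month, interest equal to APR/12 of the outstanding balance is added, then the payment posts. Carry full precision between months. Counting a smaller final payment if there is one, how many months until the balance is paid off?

Monthly rate r = 8.2%/12 = 0.683333% = 0.00683333.
Recurrence: B ← B·(1+r) − $108.00.
Month 1: interest $19.47; balance after payment $2,760.47.
Month 2: interest $18.86; balance after payment $2,671.33.
Closed form: n = −ln(1 − rB₀/P)/ln(1+r) = −ln(0.81974)/ln(1.00683) ≈ 29.187, so the balance reaches zero during payment 30.

30 payments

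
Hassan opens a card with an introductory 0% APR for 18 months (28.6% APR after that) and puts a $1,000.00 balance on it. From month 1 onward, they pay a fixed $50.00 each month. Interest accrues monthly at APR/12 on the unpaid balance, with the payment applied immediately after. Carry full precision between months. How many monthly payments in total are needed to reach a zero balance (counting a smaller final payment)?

21 payments

Promo months 1–18 at r₀ = 0%/12 = 0; months 19+ at r₁ = 28.6%/12 = 0.0238333.
After month 18 (no interest yet): B = $1,000.00 − 18·$50.00 = $100.00.
Then at r₁ with $50.00/mo: n₂ = −ln(1 − r₁·B/P)/ln(1+r₁) ≈ 2.07 → 3 more payments.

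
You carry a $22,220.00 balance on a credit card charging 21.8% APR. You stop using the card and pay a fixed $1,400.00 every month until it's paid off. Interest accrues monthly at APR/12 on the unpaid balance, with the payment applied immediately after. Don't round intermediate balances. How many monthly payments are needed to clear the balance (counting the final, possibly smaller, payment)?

Monthly rate r = 21.8%/12 = 1.81667% = 0.0181667.
Recurrence: B ← B·(1+r) − $1,400.00.
Month 1: interest $403.66; balance after payment $21,223.66.
Month 2: interest $385.56; balance after payment $20,209.23.
Closed form: n = −ln(1 − rB₀/P)/ln(1+r) = −ln(0.71167)/ln(1.01817) ≈ 18.893, so the balance reaches zero during payment 19.

19 payments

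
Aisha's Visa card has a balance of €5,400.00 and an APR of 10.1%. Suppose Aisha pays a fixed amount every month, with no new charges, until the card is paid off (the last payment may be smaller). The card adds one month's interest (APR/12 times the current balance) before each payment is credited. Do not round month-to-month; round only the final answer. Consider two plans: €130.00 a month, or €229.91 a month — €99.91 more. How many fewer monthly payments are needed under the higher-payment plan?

Monthly rate r = 10.1%/12 = 0.841667% = 0.00841667.
At €130.00/mo: n = ⌈−ln(1 − rB₀/P)/ln(1+r)⌉ = 52 payments (last €42.58); total interest = total paid − €5,400.00 = €1,272.58.
At €229.91/mo: 27 payments (last €64.32); total interest €641.98.
Payments saved = 52 − 27 = 25.

25 fewer payments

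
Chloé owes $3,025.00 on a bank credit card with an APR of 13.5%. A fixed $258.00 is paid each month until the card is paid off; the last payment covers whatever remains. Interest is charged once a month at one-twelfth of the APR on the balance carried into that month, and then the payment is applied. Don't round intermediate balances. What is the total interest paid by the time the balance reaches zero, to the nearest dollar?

$238

Monthly rate r = 13.5%/12 = 1.125% = 0.01125.
Payoff takes n = ⌈−ln(1 − rB₀/P)/ln(1+r)⌉ = ⌈12.644⌉ = 13 payments; the last is $166.53.
Total paid = 12·$258.00 + $166.53 = $3,262.53.
Total interest = total paid − principal = $3,262.53 − $3,025.00 = $237.53.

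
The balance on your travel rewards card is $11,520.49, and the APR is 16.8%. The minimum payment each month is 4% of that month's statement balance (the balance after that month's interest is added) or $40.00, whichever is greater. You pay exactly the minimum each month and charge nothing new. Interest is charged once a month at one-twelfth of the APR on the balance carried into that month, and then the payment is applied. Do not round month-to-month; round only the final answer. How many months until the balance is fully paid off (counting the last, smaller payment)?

Monthly rate r = 16.8%/12 = 1.4% = 0.014.
While 4% of the post-interest balance exceeds $40.00, each month B ← (B·(1+r))·(1 − 0.04), i.e. B shrinks by the factor (1+r)·0.96 = 0.97344.
This holds for months 1–92. Entering month 93 the balance is $968.09; 4% of the post-interest balance is now below $40.00, so the flat $40.00 minimum applies from here.
From month 93 a fixed $40.00 at rate r clears $968.09 in 30 more payments. Total: 92 + 30 = 122 months.

122 months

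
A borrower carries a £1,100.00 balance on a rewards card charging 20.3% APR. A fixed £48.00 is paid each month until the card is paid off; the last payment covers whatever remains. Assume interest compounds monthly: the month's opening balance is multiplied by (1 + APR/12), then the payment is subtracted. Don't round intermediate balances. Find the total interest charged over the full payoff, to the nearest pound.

Monthly rate r = 20.3%/12 = 1.69167% = 0.0169167.
Payoff takes n = ⌈−ln(1 − rB₀/P)/ln(1+r)⌉ = ⌈29.239⌉ = 30 payments; the last is £11.55.
Total paid = 29·£48.00 + £11.55 = £1,403.55.
Total interest = total paid − principal = £1,403.55 − £1,100.00 = £303.55.

£304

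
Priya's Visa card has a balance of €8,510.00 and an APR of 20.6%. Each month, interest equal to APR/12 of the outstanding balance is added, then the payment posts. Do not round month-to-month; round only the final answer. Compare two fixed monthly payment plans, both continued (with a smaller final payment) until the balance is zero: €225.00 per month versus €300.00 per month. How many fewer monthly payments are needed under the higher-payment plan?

Monthly rate r = 20.6%/12 = 1.71667% = 0.0171667.
At €225.00/mo: n = ⌈−ln(1 − rB₀/P)/ln(1+r)⌉ = 62 payments (last €125.94); total interest = total paid − €8,510.00 = €5,340.94.
At €300.00/mo: 40 payments (last €63.62); total interest €3,253.62.
Payments saved = 62 − 40 = 22.

22 fewer payments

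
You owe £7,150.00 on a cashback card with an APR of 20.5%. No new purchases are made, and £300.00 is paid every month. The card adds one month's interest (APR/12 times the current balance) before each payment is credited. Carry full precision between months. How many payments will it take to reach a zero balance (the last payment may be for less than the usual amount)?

31 payments

Monthly rate r = 20.5%/12 = 1.70833% = 0.0170833.
Recurrence: B ← B·(1+r) − £300.00.
Month 1: interest £122.15; balance after payment £6,972.15.
Month 2: interest £119.11; balance after payment £6,791.25.
Closed form: n = −ln(1 − rB₀/P)/ln(1+r) = −ln(0.59285)/ln(1.01708) ≈ 30.865, so the balance reaches zero during payment 31.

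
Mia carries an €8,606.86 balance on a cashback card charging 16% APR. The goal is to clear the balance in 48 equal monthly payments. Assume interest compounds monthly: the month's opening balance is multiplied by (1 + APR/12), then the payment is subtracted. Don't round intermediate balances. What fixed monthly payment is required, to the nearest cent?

Monthly rate r = 16%/12 = 1.33333% = 0.0133333.
Level-payment amortization: P = B₀·r / (1 − (1+r)^(−n)) = 8606.86·0.0133333 / (1 − 1.01333^(−48)).
Denominator 1 − (1+r)^(−48) = 0.470472873.
P = 114.758 / 0.470472873 ≈ 243.92.

€243.92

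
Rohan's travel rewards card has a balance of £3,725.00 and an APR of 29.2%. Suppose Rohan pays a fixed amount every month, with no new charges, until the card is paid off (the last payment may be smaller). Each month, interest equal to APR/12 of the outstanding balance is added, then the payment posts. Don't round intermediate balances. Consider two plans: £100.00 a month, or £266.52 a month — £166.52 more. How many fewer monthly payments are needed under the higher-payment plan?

81 fewer payments

Monthly rate r = 29.2%/12 = 2.43333% = 0.0243333.
At £100.00/mo: n = ⌈−ln(1 − rB₀/P)/ln(1+r)⌉ = 99 payments (last £53.49); total interest = total paid − £3,725.00 = £6,128.49.
At £266.52/mo: 18 payments (last £77.63); total interest £883.47.
Payments saved = 99 − 18 = 81.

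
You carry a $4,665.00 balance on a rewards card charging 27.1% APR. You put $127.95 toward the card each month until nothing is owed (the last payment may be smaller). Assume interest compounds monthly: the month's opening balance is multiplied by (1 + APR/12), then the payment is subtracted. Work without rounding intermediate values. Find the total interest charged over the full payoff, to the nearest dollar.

Monthly rate r = 27.1%/12 = 2.25833% = 0.0225833.
Payoff takes n = ⌈−ln(1 − rB₀/P)/ln(1+r)⌉ = ⌈77.635⌉ = 78 payments; the last is $81.53.
Total paid = 77·$127.95 + $81.53 = $9,933.68.
Total interest = total paid − principal = $9,933.68 − $4,665.00 = $5,268.68.

$5,269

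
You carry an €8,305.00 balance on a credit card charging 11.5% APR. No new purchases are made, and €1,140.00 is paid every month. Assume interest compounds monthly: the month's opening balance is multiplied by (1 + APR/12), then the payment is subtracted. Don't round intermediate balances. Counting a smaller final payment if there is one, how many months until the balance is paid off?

Monthly rate r = 11.5%/12 = 0.958333% = 0.00958333.
Recurrence: B ← B·(1+r) − €1,140.00.
Month 1: interest €79.59; balance after payment €7,244.59.
Month 2: interest €69.43; balance after payment €6,174.02.
Closed form: n = −ln(1 − rB₀/P)/ln(1+r) = −ln(0.93018)/ln(1.00958) ≈ 7.588, so the balance reaches zero during payment 8.

8 months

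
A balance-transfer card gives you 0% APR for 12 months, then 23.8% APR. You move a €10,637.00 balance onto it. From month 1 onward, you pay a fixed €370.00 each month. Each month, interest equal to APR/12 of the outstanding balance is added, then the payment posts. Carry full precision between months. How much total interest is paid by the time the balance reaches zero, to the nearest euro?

Promo months 1–12 at r₀ = 0%/12 = 0; months 13+ at r₁ = 23.8%/12 = 0.0198333.
After month 12 (no interest yet): B = €10,637.00 − 12·€370.00 = €6,197.00.
Then at r₁ with €370.00/mo: n₂ = −ln(1 − r₁·B/P)/ln(1+r₁) ≈ 20.56 → 21 more payments.
Total paid = 32·€370.00 + €207.28 = €12,047.28; interest = €12,047.28 − €10,637.00 = €1,410.28.

€1,410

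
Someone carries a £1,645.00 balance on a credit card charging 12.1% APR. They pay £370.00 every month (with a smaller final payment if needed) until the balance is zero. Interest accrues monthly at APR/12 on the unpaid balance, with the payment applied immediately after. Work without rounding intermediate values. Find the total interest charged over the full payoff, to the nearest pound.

£47

Monthly rate r = 12.1%/12 = 1.00833% = 0.0100833.
Payoff takes n = ⌈−ln(1 − rB₀/P)/ln(1+r)⌉ = ⌈4.572⌉ = 5 payments; the last is £211.94.
Total paid = 4·£370.00 + £211.94 = £1,691.94.
Total interest = total paid − principal = £1,691.94 − £1,645.00 = £46.94.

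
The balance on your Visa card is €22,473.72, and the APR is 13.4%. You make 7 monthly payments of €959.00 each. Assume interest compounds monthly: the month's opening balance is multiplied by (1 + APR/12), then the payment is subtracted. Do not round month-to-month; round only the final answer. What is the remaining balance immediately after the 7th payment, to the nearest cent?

€17,348.25

Monthly rate r = 13.4%/12 = 1.11667% = 0.0111667.
Each month: B ← B·(1+r) − €959.00.
Month 1: interest €250.96; balance after payment €21,765.68.
Month 2: interest €243.05; balance after payment €21,049.73.
Month 3: interest €235.06; balance after payment €20,325.78.
Month 4: interest €226.97; balance after payment €19,593.75.
Month 5: interest €218.80; balance after payment €18,853.55.
Month 6: interest €210.53; balance after payment €18,105.08.
Month 7: interest €202.17; balance after payment €17,348.25.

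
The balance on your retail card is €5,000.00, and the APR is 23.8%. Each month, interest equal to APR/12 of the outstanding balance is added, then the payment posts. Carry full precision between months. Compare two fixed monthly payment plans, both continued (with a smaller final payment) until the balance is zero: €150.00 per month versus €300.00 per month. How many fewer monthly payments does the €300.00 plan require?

Monthly rate r = 23.8%/12 = 1.98333% = 0.0198333.
At €150.00/mo: n = ⌈−ln(1 − rB₀/P)/ln(1+r)⌉ = 56 payments (last €14.84); total interest = total paid − €5,000.00 = €3,264.84.
At €300.00/mo: 21 payments (last €130.91); total interest €1,130.91.
Payments saved = 56 − 21 = 35.

35 fewer payments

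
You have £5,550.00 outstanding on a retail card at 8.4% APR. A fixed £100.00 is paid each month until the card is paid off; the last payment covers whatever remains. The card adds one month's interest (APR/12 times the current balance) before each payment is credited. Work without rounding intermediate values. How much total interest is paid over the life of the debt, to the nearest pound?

Monthly rate r = 8.4%/12 = 0.7% = 0.007.
Payoff takes n = ⌈−ln(1 − rB₀/P)/ln(1+r)⌉ = ⌈70.509⌉ = 71 payments; the last is £50.94.
Total paid = 70·£100.00 + £50.94 = £7,050.94.
Total interest = total paid − principal = £7,050.94 − £5,550.00 = £1,500.94.

£1,501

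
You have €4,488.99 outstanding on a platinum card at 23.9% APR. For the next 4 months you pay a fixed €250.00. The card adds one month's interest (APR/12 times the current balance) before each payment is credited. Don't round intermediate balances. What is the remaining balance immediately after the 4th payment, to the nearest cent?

Monthly rate r = 23.9%/12 = 1.99167% = 0.0199167.
Each month: B ← B·(1+r) − €250.00.
Month 1: interest €89.41; balance after payment €4,328.40.
Month 2: interest €86.21; balance after payment €4,164.60.
Month 3: interest €82.95; balance after payment €3,997.55.
Month 4: interest €79.62; balance after payment €3,827.17.

€3,827.17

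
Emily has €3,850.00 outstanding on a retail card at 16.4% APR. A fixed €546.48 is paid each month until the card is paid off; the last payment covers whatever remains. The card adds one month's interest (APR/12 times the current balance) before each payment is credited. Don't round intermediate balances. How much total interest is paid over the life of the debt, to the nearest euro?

Monthly rate r = 16.4%/12 = 1.36667% = 0.0136667.
Payoff takes n = ⌈−ln(1 − rB₀/P)/ln(1+r)⌉ = ⌈7.458⌉ = 8 payments; the last is €251.33.
Total paid = 7·€546.48 + €251.33 = €4,076.69.
Total interest = total paid − principal = €4,076.69 − €3,850.00 = €226.69.

€227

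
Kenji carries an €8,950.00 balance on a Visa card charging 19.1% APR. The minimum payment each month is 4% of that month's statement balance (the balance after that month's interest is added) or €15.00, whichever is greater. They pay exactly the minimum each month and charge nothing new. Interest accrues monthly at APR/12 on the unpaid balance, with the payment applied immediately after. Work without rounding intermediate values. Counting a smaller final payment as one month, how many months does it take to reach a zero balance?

Monthly rate r = 19.1%/12 = 1.59167% = 0.0159167.
While 4% of the post-interest balance exceeds €15.00, each month B ← (B·(1+r))·(1 − 0.04), i.e. B shrinks by the factor (1+r)·0.96 = 0.97528.
This holds for months 1–128. Entering month 129 the balance is €363.39; 4% of the post-interest balance is now below €15.00, so the flat €15.00 minimum applies from here.
From month 129 a fixed €15.00 at rate r clears €363.39 in 31 more payments. Total: 128 + 31 = 159 months.

159 months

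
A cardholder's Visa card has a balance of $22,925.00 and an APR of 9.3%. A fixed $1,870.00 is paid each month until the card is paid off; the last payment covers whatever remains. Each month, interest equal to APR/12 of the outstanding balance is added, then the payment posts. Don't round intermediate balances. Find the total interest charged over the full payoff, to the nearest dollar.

Monthly rate r = 9.3%/12 = 0.775% = 0.00775.
Payoff takes n = ⌈−ln(1 − rB₀/P)/ln(1+r)⌉ = ⌈12.931⌉ = 13 payments; the last is $1,742.04.
Total paid = 12·$1,870.00 + $1,742.04 = $24,182.04.
Total interest = total paid − principal = $24,182.04 − $22,925.00 = $1,257.04.

$1,257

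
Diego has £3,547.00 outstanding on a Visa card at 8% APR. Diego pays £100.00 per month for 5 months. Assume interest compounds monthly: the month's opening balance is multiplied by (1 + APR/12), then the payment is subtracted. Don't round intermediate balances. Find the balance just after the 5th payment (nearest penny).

£3,160.11

Monthly rate r = 8%/12 = 0.666667% = 0.00666667.
Each month: B ← B·(1+r) − £100.00.
Month 1: interest £23.65; balance after payment £3,470.65.
Month 2: interest £23.14; balance after payment £3,393.78.
Month 3: interest £22.63; balance after payment £3,316.41.
Month 4: interest £22.11; balance after payment £3,238.52.
Month 5: interest £21.59; balance after payment £3,160.11.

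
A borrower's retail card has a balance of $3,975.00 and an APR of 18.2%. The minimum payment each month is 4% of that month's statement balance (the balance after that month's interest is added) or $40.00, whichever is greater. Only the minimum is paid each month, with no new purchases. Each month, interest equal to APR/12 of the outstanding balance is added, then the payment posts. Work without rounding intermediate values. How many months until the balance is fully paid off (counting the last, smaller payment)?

Monthly rate r = 18.2%/12 = 1.51667% = 0.0151667.
While 4% of the post-interest balance exceeds $40.00, each month B ← (B·(1+r))·(1 − 0.04), i.e. B shrinks by the factor (1+r)·0.96 = 0.97456.
This holds for months 1–55. Entering month 56 the balance is $963.41; 4% of the post-interest balance is now below $40.00, so the flat $40.00 minimum applies from here.
From month 56 a fixed $40.00 at rate r clears $963.41 in 31 more payments. Total: 55 + 31 = 86 months.

86 months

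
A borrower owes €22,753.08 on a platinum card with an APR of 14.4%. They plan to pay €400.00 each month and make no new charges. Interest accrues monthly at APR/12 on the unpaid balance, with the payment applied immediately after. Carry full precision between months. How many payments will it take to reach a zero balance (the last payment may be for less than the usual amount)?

97 months

Monthly rate r = 14.4%/12 = 1.2% = 0.012.
Recurrence: B ← B·(1+r) − €400.00.
Month 1: interest €273.04; balance after payment €22,626.12.
Month 2: interest €271.51; balance after payment €22,497.63.
Closed form: n = −ln(1 − rB₀/P)/ln(1+r) = −ln(0.31741)/ln(1.012) ≈ 96.203, so the balance reaches zero during payment 97.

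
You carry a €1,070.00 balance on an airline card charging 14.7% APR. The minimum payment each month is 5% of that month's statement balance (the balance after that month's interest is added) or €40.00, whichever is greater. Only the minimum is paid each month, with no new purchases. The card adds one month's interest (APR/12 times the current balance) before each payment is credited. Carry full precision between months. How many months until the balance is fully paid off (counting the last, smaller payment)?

31 months

Monthly rate r = 14.7%/12 = 1.225% = 0.01225.
While 5% of the post-interest balance exceeds €40.00, each month B ← (B·(1+r))·(1 − 0.05), i.e. B shrinks by the factor (1+r)·0.95 = 0.96164.
This holds for months 1–8. Entering month 9 the balance is €782.48; 5% of the post-interest balance is now below €40.00, so the flat €40.00 minimum applies from here.
From month 9 a fixed €40.00 at rate r clears €782.48 in 23 more payments. Total: 8 + 23 = 31 months.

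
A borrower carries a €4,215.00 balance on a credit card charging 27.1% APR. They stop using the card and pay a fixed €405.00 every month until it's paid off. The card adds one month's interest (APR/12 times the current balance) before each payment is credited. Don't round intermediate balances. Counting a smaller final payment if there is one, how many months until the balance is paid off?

Monthly rate r = 27.1%/12 = 2.25833% = 0.0225833.
Recurrence: B ← B·(1+r) − €405.00.
Month 1: interest €95.19; balance after payment €3,905.19.
Month 2: interest €88.19; balance after payment €3,588.38.
Closed form: n = −ln(1 − rB₀/P)/ln(1+r) = −ln(0.76497)/ln(1.02258) ≈ 11.997, so the balance reaches zero during payment 12.

12 payments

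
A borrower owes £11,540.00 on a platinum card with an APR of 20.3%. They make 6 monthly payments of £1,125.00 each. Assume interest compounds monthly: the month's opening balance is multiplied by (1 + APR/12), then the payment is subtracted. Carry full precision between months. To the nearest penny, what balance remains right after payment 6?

£5,719.99

Monthly rate r = 20.3%/12 = 1.69167% = 0.0169167.
Each month: B ← B·(1+r) − £1,125.00.
Month 1: interest £195.22; balance after payment £10,610.22.
Month 2: interest £179.49; balance after payment £9,664.71.
Month 3: interest £163.49; balance after payment £8,703.20.
Month 4: interest £147.23; balance after payment £7,725.43.
Month 5: interest £130.69; balance after payment £6,731.12.
Month 6: interest £113.87; balance after payment £5,719.99.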